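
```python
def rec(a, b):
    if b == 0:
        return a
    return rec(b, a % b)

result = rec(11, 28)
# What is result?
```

rec(11, 28) -> rec(28, 11) -> rec(11, 6) -> rec(6, 5) -> rec(5, 1) -> rec(1, 0) -> 1

Answer: 1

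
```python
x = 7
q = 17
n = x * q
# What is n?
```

Trace:
`x = 7` → x = 7
`q = 17` → q = 17
`n = x * q` → n = 119
So n = 119

Answer: 119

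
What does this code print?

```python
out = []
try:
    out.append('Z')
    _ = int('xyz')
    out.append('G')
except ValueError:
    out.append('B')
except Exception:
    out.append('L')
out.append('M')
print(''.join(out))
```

Execution trace: 'Z' (try body) → 'B' (except ValueError) → 'M' (after the try/except). Output: ZBM

Answer: ZBM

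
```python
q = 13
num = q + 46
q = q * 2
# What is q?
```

Trace:
`q = 13` → q = 13
`num = q + 46` → num = 59
`q = q * 2` → q = 26
So q = 26

Answer: 26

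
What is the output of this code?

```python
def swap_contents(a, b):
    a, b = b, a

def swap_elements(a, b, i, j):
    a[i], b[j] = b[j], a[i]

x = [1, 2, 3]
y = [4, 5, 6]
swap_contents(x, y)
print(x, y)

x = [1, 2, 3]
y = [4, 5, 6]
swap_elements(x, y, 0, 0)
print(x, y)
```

Key concept: parameter rebinding vs mutation.
Step by step:
`x = [1, 2, 3]` → x = [1, 2, 3]
`y = [4, 5, 6]` → y = [4, 5, 6]
`swap_contents(x, y)` → no visible change to tracked variables
`print(x, y)` → prints [1, 2, 3] [4, 5, 6]
`x = [1, 2, 3]` → x = [1, 2, 3]
`y = [4, 5, 6]` → y = [4, 5, 6]
`swap_elements(x, y, 0, 0)` → x = [4, 2, 3]; y = [1, 5, 6]
`print(x, y)` → prints [4, 2, 3] [1, 5, 6]

Answer:
[1, 2, 3] [4, 5, 6]
[4, 2, 3] [1, 5, 6]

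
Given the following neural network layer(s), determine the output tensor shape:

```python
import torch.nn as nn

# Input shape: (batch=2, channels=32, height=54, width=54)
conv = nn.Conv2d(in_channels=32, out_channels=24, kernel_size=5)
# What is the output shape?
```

Input: (2, 32, 54, 54) -> Output: (2, 24, 50, 50)

Answer: (2, 24, 50, 50)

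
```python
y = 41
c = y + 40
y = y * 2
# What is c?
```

Trace:
`y = 41` → y = 41
`c = y + 40` → c = 81
`y = y * 2` → y = 82
So c = 81

Answer: 81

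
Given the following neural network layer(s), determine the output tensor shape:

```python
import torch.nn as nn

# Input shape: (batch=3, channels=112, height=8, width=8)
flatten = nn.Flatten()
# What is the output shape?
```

Input: (3, 112, 8, 8) -> Output: (3, 7168)

Answer: (3, 7168)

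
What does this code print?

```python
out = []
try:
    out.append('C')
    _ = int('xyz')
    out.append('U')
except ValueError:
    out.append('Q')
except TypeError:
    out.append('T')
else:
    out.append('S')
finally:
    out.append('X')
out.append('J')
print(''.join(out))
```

Execution trace: 'C' (try body) → 'Q' (except ValueError) → 'X' (finally) → 'J' (after the try/except). Output: CQXJ

Answer: CQXJ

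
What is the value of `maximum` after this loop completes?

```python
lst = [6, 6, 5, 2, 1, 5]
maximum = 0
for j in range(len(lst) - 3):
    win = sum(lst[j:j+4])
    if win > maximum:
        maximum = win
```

Max sum of 4-element window in [6, 6, 5, 2, 1, 5]
`maximum` takes the values: 0 → 19

Answer: 19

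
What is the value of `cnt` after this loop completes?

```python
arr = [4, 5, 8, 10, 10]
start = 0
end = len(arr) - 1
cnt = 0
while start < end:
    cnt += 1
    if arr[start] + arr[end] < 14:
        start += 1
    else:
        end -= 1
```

Steps to find pair summing to 14
`cnt` takes the values: 0 → 1 → 2 → 3 → 4

Answer: 4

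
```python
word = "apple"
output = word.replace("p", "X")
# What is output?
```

Trace:
`word = "apple"` → word = 'apple'
`output = word.replace("p", "X")` → output = 'aXXle'
So output = 'aXXle'

Answer: 'aXXle'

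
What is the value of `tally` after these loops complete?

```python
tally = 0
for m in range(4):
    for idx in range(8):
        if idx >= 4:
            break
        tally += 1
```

Inner breaks at 4, outer runs 4 times
`tally` takes the values: 0 → 1 → 2 → 3 → 4 → 5 → 6 → 7 → 8 → 9 → 10 → 11 → 12 → 13 → 14 → 15 → 16

Answer: 16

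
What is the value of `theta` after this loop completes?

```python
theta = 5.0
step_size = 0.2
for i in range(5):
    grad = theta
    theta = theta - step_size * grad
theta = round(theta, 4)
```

Gradient descent: w = 5.0 * (1 - 0.2)^5
`theta` takes the values: 5.0 → 4.0 → 3.2 → 2.56 → 2.048 → 1.6384

Answer: 1.6384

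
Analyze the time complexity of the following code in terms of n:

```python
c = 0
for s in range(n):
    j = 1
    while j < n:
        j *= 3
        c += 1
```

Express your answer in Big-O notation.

Each loop level contributes: n × log n. Multiplying the contributions gives O(n log n).

Answer: O(n log n)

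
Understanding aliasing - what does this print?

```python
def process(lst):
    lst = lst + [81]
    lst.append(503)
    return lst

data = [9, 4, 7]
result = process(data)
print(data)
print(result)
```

Key concept: rebinding parameter vs mutation.
Step by step:
`data = [9, 4, 7]` → data = [9, 4, 7]
`result = process(data)` → result = [9, 4, 7, 81, 503]
`print(data)` → prints [9, 4, 7]
`print(result)` → prints [9, 4, 7, 81, 503]

Answer:
[9, 4, 7]
[9, 4, 7, 81, 503]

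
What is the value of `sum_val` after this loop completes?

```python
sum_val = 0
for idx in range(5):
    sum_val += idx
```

Sum of 0 to 4 = 10
`sum_val` takes the values: 0 → 1 → 3 → 6 → 10

Answer: 10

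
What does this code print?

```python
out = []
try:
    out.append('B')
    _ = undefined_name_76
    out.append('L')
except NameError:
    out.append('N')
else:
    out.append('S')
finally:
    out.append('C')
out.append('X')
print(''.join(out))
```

Execution trace: 'B' (try body) → 'N' (except NameError) → 'C' (finally) → 'X' (after the try/except). Output: BNCX

Answer: BNCX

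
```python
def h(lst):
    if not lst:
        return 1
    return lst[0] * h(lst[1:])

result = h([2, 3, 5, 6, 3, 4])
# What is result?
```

Product over [2, 3, 5, 6, 3, 4] = 2 * 3 * 5 * 6 * 3 * 4 = 2160

Answer: 2160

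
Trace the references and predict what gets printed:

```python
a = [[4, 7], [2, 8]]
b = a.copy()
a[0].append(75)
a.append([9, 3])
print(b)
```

Key concept: shallow copy with nested lists.
Step by step:
`a = [[4, 7], [2, 8]]` → a = [[4, 7], [2, 8]]
`b = a.copy()` → b = [[4, 7], [2, 8]]
`a[0].append(75)` → a = [[4, 7, 75], [2, 8]]; b = [[4, 7, 75], [2, 8]]
`a.append([9, 3])` → a = [[4, 7, 75], [2, 8], [9, 3]]
`print(b)` → prints [[4, 7, 75], [2, 8]]

Answer: [[4, 7, 75], [2, 8]]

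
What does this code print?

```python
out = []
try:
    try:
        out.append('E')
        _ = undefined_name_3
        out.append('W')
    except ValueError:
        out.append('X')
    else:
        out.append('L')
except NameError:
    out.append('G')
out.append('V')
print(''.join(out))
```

Execution trace: 'E' (try body) → 'G' (outer except NameError) → 'V' (after the try/except). Output: EGV

Answer: EGV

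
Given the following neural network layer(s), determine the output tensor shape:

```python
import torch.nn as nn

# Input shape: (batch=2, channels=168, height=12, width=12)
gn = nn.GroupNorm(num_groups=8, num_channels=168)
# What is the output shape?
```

Input: (2, 168, 12, 12) -> Output: (2, 168, 12, 12)

Answer: (2, 168, 12, 12)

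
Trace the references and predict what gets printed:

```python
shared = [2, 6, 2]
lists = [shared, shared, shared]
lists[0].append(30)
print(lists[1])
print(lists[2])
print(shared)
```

Key concept: list of same reference.
Step by step:
`shared = [2, 6, 2]` → shared = [2, 6, 2]
`lists = [shared, shared, shared]` → lists = [[2, 6, 2], [2, 6, 2], [2, 6, 2]]
`lists[0].append(30)` → shared = [2, 6, 2, 30]; lists = [[2, 6, 2, 30], [2, 6, 2, 30], [2, 6, 2, 30]]
`print(lists[1])` → prints [2, 6, 2, 30]
`print(lists[2])` → prints [2, 6, 2, 30]
`print(shared)` → prints [2, 6, 2, 30]

Answer:
[2, 6, 2, 30]
[2, 6, 2, 30]
[2, 6, 2, 30]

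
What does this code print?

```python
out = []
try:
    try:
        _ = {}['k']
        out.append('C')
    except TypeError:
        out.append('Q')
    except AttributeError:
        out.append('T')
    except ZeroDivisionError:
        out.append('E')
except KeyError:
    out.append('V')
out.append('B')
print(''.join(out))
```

Execution trace: 'V' (outer except KeyError) → 'B' (after the try/except). Output: VB

Answer: VB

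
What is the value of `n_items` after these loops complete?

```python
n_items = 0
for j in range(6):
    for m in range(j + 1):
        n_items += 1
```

Triangle: 1 + 2 + ... + 6
`n_items` takes the values: 0 → 1 → 2 → 3 → 4 → 5 → 6 → 7 → 8 → 9 → 10 → 11 → 12 → 13 → 14 → 15 → 16 → 17 → 18 → 19 → 20 → 21

Answer: 21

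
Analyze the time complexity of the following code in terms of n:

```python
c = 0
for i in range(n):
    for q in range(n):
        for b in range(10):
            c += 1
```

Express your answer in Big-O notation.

Each loop level contributes: n × n × 1. Multiplying the contributions gives O(n^2).

Answer: O(n^2)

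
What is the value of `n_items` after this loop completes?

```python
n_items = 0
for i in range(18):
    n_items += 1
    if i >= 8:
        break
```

Loop breaks when i reaches 8, n_items is 9
`n_items` takes the values: 0 → 1 → 2 → 3 → 4 → 5 → 6 → 7 → 8 → 9

Answer: 9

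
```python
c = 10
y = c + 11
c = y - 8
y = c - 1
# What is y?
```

Trace:
`c = 10` → c = 10
`y = c + 11` → y = 21
`c = y - 8` → c = 13
`y = c - 1` → y = 12
So y = 12

Answer: 12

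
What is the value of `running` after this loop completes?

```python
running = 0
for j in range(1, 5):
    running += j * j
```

Sum of squares 1² to 4² = 30
`running` takes the values: 0 → 1 → 5 → 14 → 30

Answer: 30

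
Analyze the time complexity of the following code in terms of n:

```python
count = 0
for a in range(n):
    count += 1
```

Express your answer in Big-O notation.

Each loop level contributes: n. Multiplying the contributions gives O(n).

Answer: O(n)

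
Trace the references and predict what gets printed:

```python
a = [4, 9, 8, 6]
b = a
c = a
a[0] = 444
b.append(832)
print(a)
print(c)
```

Key concept: multiple aliases.
Step by step:
`a = [4, 9, 8, 6]` → a = [4, 9, 8, 6]
`b = a` → b = [4, 9, 8, 6] (same object as a)
`c = a` → c = [4, 9, 8, 6] (same object as a, b)
`a[0] = 444` → a = [444, 9, 8, 6] (same object as b, c); b = [444, 9, 8, 6] (same object as a, c); c = [444, 9, 8, 6] (same object as a, b)
`b.append(832)` → a = [444, 9, 8, 6, 832] (same object as b, c); b = [444, 9, 8, 6, 832] (same object as a, c); c = [444, 9, 8, 6, 832] (same object as a, b)
`print(a)` → prints [444, 9, 8, 6, 832]
`print(c)` → prints [444, 9, 8, 6, 832]

Answer:
[444, 9, 8, 6, 832]
[444, 9, 8, 6, 832]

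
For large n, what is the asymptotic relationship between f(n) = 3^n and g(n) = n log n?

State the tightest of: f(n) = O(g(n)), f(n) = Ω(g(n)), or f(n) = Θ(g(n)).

3^n vs n log n: f(n) = Ω(g(n)) but not O(g(n)) — 3^n grows strictly faster than n log n.

Answer: f(n) = Ω(g(n)) but not O(g(n)) — 3^n grows strictly faster than n log n.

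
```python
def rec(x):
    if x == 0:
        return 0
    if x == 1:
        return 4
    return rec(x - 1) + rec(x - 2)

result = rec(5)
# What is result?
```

Build up from base cases: rec(0)=0, rec(1)=4, rec(2)=4, rec(3)=8, rec(4)=12, rec(5)=20

Answer: 20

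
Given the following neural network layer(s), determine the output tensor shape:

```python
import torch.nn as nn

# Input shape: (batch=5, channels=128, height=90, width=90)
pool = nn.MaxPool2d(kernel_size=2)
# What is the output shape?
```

Input: (5, 128, 90, 90) -> Output: (5, 128, 45, 45)

Answer: (5, 128, 45, 45)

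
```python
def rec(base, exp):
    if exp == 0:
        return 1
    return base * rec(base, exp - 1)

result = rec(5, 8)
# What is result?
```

rec(5, 8) = 5 * 5 * 5 * 5 * 5 * 5 * 5 * 5 = 390625

Answer: 390625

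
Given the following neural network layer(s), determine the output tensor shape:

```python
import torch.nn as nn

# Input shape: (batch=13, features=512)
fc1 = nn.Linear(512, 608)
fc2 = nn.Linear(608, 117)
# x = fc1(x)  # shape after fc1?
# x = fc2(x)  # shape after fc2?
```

Input: (13, 512) -> after fc1: (13, 608) -> Output: (13, 117)

Answer: (13, 117)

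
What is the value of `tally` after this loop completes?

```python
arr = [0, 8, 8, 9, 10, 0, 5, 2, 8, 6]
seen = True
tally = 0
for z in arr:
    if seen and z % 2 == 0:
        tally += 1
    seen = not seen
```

Count even values at even positions
`tally` takes the values: 0 → 1 → 2 → 3 → 4

Answer: 4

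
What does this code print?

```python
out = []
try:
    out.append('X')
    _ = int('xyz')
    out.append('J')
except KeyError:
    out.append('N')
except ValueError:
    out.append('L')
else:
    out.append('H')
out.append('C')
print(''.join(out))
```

Execution trace: 'X' (try body) → 'L' (except ValueError) → 'C' (after the try/except). Output: XLC

Answer: XLC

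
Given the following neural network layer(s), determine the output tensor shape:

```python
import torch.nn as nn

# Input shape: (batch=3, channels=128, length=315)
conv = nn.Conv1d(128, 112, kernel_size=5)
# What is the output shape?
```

Input: (3, 128, 315) -> Output: (3, 112, 311)

Answer: (3, 112, 311)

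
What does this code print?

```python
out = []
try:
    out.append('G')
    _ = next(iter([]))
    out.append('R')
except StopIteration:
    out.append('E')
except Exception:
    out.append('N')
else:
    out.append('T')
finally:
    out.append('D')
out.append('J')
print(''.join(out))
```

Execution trace: 'G' (try body) → 'E' (except StopIteration) → 'D' (finally) → 'J' (after the try/except). Output: GEDJ

Answer: GEDJ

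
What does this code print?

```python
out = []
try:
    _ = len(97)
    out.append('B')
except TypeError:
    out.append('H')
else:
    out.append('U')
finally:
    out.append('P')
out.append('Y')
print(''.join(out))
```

Execution trace: 'H' (except TypeError) → 'P' (finally) → 'Y' (after the try/except). Output: HPY

Answer: HPY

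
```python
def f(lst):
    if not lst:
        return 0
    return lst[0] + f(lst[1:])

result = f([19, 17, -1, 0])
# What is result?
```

19 + 17 + (-1) + 0 + 0 = 35

Answer: 35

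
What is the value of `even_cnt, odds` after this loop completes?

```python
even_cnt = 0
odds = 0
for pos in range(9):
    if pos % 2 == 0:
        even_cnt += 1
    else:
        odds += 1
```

Count evens and odds in range(9)
`even_cnt, odds` takes the values: (0, 0) → (1, 0) → (1, 1) → (2, 1) → (2, 2) → (3, 2) → (3, 3) → (4, 3) → (4, 4) → (5, 4)

Answer: 5, 4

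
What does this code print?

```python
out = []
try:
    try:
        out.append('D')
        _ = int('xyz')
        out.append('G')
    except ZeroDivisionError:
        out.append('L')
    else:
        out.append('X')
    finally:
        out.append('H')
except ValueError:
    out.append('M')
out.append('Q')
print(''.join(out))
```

Execution trace: 'D' (try body) → 'H' (finally) → 'M' (outer except ValueError) → 'Q' (after the try/except). Output: DHMQ

Answer: DHMQ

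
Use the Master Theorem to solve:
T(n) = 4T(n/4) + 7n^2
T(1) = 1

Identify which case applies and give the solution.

a=4, b=4, f(n)=7n^2. log_4(4) = 1. Since c=2 > 1 and the regularity condition holds (4(n/4)^2 = (4/4^2)n^2 with 4/4^2 < 1), Case 3 applies: T(n) = Θ(f(n)) = O(n^2).

Answer: O(n^2) - Case 3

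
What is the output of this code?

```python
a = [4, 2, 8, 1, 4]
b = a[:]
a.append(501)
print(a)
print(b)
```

Key concept: slice [:] creates copy.
Step by step:
`a = [4, 2, 8, 1, 4]` → a = [4, 2, 8, 1, 4]
`b = a[:]` → b = [4, 2, 8, 1, 4]
`a.append(501)` → a = [4, 2, 8, 1, 4, 501]
`print(a)` → prints [4, 2, 8, 1, 4, 501]
`print(b)` → prints [4, 2, 8, 1, 4]

Answer:
[4, 2, 8, 1, 4, 501]
[4, 2, 8, 1, 4]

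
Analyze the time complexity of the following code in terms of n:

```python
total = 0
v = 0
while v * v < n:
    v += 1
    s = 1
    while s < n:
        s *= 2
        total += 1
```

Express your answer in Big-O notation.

Each loop level contributes: √n × log n. Multiplying the contributions gives O(√n log n).

Answer: O(√n log n)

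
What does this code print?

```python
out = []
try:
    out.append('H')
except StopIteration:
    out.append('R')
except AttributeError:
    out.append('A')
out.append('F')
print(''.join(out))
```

Execution trace: 'H' (try body, no exception) → 'F' (after the try/except). Output: HF

Answer: HF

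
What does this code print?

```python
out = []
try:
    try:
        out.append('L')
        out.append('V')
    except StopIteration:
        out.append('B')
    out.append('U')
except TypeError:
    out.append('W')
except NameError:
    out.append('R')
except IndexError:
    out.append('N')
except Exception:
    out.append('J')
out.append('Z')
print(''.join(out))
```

Execution trace: 'L' (inner try body) → 'V' (inner try body, no exception) → 'U' (try body, no exception) → 'Z' (after the try/except). Output: LVUZ

Answer: LVUZ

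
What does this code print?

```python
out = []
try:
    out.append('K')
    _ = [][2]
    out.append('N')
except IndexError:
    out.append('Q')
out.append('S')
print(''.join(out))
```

Execution trace: 'K' (try body) → 'Q' (except IndexError) → 'S' (after the try/except). Output: KQS

Answer: KQS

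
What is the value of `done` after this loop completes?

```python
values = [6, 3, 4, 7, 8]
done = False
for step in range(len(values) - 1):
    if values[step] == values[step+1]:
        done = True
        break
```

Check consecutive duplicates in [6, 3, 4, 7, 8]
`done` takes the values: False

Answer: False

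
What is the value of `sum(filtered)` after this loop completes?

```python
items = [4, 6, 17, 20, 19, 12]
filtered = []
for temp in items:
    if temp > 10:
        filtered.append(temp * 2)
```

Sum of doubled values > 10
`filtered` takes the values: [] → [34] → [34, 40] → [34, 40, 38] → [34, 40, 38, 24]
So `sum(filtered)` = 136

Answer: 136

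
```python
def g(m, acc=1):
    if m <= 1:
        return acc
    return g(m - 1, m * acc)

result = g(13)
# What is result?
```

Accumulator trace (n, acc): (13, 1) -> (12, 13) -> (11, 156) -> (10, 1716) -> (9, 17160) -> (8, 154440) -> (7, 1235520) -> (6, 8648640) -> (5, 51891840) -> (4, 259459200) -> (3, 1037836800) -> (2, 3113510400) -> (1, 6227020800) -> return 6227020800

Answer: 6227020800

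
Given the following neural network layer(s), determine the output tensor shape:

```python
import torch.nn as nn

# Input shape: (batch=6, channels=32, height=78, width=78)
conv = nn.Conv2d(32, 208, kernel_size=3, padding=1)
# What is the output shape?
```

Input: (6, 32, 78, 78) -> Output: (6, 208, 78, 78)

Answer: (6, 208, 78, 78)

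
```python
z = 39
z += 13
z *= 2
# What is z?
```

Trace:
`z = 39` → z = 39
`z += 13` → z = 52
`z *= 2` → z = 104
So z = 104

Answer: 104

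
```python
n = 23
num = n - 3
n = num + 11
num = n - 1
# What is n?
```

Trace:
`n = 23` → n = 23
`num = n - 3` → num = 20
`n = num + 11` → n = 31
`num = n - 1` → num = 30
So n = 31

Answer: 31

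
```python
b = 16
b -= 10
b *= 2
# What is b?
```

Trace:
`b = 16` → b = 16
`b -= 10` → b = 6
`b *= 2` → b = 12
So b = 12

Answer: 12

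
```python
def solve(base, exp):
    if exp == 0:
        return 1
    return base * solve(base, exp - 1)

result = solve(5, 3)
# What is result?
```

solve(5, 3) = 5 * 5 * 5 = 125

Answer: 125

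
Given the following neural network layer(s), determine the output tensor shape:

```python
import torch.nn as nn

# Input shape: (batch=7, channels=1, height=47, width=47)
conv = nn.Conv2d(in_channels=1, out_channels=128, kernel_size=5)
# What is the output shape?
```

Input: (7, 1, 47, 47) -> Output: (7, 128, 43, 43)

Answer: (7, 128, 43, 43)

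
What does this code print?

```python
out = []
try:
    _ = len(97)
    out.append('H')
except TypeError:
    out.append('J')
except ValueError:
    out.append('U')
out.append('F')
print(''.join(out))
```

Execution trace: 'J' (except TypeError) → 'F' (after the try/except). Output: JF

Answer: JF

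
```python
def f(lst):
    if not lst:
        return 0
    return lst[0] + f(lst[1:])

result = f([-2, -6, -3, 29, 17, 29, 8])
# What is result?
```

(-2) + (-6) + (-3) + 29 + 17 + 29 + 8 + 0 = 72

Answer: 72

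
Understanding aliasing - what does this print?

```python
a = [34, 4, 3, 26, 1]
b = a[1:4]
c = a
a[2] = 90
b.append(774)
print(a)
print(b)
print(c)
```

Key concept: slice vs alias.
Step by step:
`a = [34, 4, 3, 26, 1]` → a = [34, 4, 3, 26, 1]
`b = a[1:4]` → b = [4, 3, 26]
`c = a` → c = [34, 4, 3, 26, 1] (same object as a)
`a[2] = 90` → a = [34, 4, 90, 26, 1] (same object as c); c = [34, 4, 90, 26, 1] (same object as a)
`b.append(774)` → b = [4, 3, 26, 774]
`print(a)` → prints [34, 4, 90, 26, 1]
`print(b)` → prints [4, 3, 26, 774]
`print(c)` → prints [34, 4, 90, 26, 1]

Answer:
[34, 4, 90, 26, 1]
[4, 3, 26, 774]
[34, 4, 90, 26, 1]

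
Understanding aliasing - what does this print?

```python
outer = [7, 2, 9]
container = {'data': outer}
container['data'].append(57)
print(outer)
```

Key concept: dict holds reference to list.
Step by step:
`outer = [7, 2, 9]` → outer = [7, 2, 9]
`container = {'data': outer}` → container = {'data': [7, 2, 9]}
`container['data'].append(57)` → outer = [7, 2, 9, 57]; container = {'data': [7, 2, 9, 57]}
`print(outer)` → prints [7, 2, 9, 57]

Answer: [7, 2, 9, 57]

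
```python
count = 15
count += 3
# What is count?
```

Trace:
`count = 15` → count = 15
`count += 3` → count = 18
So count = 18

Answer: 18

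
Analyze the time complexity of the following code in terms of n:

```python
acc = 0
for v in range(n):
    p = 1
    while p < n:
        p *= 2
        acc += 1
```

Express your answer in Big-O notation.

Each loop level contributes: n × log n. Multiplying the contributions gives O(n log n).

Answer: O(n log n)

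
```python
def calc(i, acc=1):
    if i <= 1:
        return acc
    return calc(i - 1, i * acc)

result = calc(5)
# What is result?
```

Accumulator trace (n, acc): (5, 1) -> (4, 5) -> (3, 20) -> (2, 60) -> (1, 120) -> return 120

Answer: 120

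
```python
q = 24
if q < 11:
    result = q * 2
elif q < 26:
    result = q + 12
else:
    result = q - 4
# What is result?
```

Trace:
`q = 24` → q = 24
`if q < 11: ...` → q < 11 is False, q < 26 is True → result = 36
So result = 36

Answer: 36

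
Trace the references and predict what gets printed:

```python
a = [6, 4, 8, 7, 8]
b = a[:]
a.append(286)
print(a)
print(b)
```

Key concept: slice [:] creates copy.
Step by step:
`a = [6, 4, 8, 7, 8]` → a = [6, 4, 8, 7, 8]
`b = a[:]` → b = [6, 4, 8, 7, 8]
`a.append(286)` → a = [6, 4, 8, 7, 8, 286]
`print(a)` → prints [6, 4, 8, 7, 8, 286]
`print(b)` → prints [6, 4, 8, 7, 8]

Answer:
[6, 4, 8, 7, 8, 286]
[6, 4, 8, 7, 8]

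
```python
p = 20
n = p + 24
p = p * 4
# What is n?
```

Trace:
`p = 20` → p = 20
`n = p + 24` → n = 44
`p = p * 4` → p = 80
So n = 44

Answer: 44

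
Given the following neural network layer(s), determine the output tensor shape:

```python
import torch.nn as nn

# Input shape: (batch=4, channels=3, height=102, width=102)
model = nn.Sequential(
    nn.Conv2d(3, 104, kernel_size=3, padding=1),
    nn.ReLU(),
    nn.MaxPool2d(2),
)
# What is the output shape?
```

Input: (4, 3, 102, 102) -> after Conv2d: (4, 104, 102, 102) -> after ReLU: (4, 104, 102, 102) -> Output: (4, 104, 51, 51)

Answer: (4, 104, 51, 51)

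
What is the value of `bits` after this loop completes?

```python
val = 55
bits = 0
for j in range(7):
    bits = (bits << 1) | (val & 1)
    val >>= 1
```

Reverse lowest 7 bits of 55
`bits` takes the values: 0 → 1 → 3 → 7 → 14 → 29 → 59 → 118

Answer: 118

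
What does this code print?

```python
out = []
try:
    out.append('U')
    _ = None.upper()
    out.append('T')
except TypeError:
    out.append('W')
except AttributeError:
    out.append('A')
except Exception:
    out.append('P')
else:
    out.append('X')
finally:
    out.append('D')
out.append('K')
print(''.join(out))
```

Execution trace: 'U' (try body) → 'A' (except AttributeError) → 'D' (finally) → 'K' (after the try/except). Output: UADK

Answer: UADK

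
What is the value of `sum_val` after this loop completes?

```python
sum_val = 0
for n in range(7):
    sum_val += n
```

Sum of 0 to 6 = 21
`sum_val` takes the values: 0 → 1 → 3 → 6 → 10 → 15 → 21

Answer: 21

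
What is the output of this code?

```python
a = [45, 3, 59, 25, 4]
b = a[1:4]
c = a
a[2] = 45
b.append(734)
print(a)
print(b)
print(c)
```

Key concept: slice vs alias.
Step by step:
`a = [45, 3, 59, 25, 4]` → a = [45, 3, 59, 25, 4]
`b = a[1:4]` → b = [3, 59, 25]
`c = a` → c = [45, 3, 59, 25, 4] (same object as a)
`a[2] = 45` → a = [45, 3, 45, 25, 4] (same object as c); c = [45, 3, 45, 25, 4] (same object as a)
`b.append(734)` → b = [3, 59, 25, 734]
`print(a)` → prints [45, 3, 45, 25, 4]
`print(b)` → prints [3, 59, 25, 734]
`print(c)` → prints [45, 3, 45, 25, 4]

Answer:
[45, 3, 45, 25, 4]
[3, 59, 25, 734]
[45, 3, 45, 25, 4]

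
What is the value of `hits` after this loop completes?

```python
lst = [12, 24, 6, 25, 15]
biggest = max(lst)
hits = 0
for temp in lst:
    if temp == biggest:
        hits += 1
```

Count of max value 25 in [12, 24, 6, 25, 15]
`hits` takes the values: 0 → 1

Answer: 1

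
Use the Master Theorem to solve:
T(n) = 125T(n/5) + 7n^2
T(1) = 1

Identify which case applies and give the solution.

a=125, b=5, f(n)=7n^2. log_5(125) = 3. Since c=2 < 3, Case 1 applies: T(n) = Θ(n^log_b(a)) = O(n^3).

Answer: O(n^3) - Case 1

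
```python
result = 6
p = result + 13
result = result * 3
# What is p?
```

Trace:
`result = 6` → result = 6
`p = result + 13` → p = 19
`result = result * 3` → result = 18
So p = 19

Answer: 19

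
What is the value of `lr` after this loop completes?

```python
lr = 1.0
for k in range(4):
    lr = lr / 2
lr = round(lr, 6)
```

Halving LR 4 times: 1 / 2^4
`lr` takes the values: 1.0 → 0.5 → 0.25 → 0.125 → 0.0625

Answer: 0.0625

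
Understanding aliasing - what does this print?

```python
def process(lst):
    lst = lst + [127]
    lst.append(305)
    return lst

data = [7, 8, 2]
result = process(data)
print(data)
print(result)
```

Key concept: rebinding parameter vs mutation.
Step by step:
`data = [7, 8, 2]` → data = [7, 8, 2]
`result = process(data)` → result = [7, 8, 2, 127, 305]
`print(data)` → prints [7, 8, 2]
`print(result)` → prints [7, 8, 2, 127, 305]

Answer:
[7, 8, 2]
[7, 8, 2, 127, 305]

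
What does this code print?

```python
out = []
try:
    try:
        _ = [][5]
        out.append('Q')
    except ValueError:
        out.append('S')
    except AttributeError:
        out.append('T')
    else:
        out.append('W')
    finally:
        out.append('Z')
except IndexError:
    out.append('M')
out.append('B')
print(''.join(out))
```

Execution trace: 'Z' (finally) → 'M' (outer except IndexError) → 'B' (after the try/except). Output: ZMB

Answer: ZMB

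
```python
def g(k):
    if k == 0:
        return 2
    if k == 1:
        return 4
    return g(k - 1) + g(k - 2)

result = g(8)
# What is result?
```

Build up from base cases: g(0)=2, g(1)=4, g(2)=6, g(3)=10, g(4)=16, g(5)=26, g(6)=42, ..., g(8)=110

Answer: 110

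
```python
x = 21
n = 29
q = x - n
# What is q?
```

Trace:
`x = 21` → x = 21
`n = 29` → n = 29
`q = x - n` → q = -8
So q = -8

Answer: -8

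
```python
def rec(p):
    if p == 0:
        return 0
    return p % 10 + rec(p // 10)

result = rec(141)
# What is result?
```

Sum of digits of 141: 1 + 4 + 1 = 6

Answer: 6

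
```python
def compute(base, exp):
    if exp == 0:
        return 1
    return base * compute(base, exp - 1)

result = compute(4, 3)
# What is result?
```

compute(4, 3) = 4 * 4 * 4 = 64

Answer: 64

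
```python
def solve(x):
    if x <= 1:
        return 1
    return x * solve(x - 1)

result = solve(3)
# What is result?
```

solve(3) = 3 * 2 * 1 = 6

Answer: 6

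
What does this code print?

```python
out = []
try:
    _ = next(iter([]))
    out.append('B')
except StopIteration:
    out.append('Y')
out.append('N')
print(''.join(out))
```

Execution trace: 'Y' (except StopIteration) → 'N' (after the try/except). Output: YN

Answer: YN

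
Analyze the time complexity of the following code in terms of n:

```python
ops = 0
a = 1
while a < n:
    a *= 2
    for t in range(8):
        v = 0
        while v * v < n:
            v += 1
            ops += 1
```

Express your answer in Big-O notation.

Each loop level contributes: log n × 1 × √n. Multiplying the contributions gives O(√n log n).

Answer: O(√n log n)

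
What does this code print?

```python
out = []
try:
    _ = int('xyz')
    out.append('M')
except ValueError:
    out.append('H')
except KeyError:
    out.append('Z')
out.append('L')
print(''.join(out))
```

Execution trace: 'H' (except ValueError) → 'L' (after the try/except). Output: HL

Answer: HL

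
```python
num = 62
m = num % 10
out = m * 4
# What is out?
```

Trace:
`num = 62` → num = 62
`m = num % 10` → m = 2
`out = m * 4` → out = 8
So out = 8

Answer: 8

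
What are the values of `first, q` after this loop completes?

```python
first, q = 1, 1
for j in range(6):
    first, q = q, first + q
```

Fibonacci: after 6 iterations
`first, q` takes the values: (1, 1) → (1, 2) → (2, 3) → (3, 5) → (5, 8) → (8, 13) → (13, 21)

Answer: 13, 21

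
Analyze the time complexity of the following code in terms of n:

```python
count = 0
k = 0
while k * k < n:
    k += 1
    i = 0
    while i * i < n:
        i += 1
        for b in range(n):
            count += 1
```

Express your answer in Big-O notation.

Each loop level contributes: √n × √n × n. Multiplying the contributions gives O(n^2).

Answer: O(n^2)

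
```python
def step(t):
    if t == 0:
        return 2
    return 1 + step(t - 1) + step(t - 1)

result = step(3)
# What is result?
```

step(t) = 1 + 2·step(t-1), step(0)=2. Closed form: (2+1)·2^3 - 1 = 23.

Answer: 23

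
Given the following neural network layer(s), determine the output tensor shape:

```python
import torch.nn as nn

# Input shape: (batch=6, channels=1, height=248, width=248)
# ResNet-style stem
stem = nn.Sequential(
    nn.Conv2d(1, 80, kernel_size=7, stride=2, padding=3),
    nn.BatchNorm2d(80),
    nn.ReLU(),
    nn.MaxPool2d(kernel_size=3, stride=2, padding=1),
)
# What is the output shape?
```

Input: (6, 1, 248, 248) -> after Conv2d 7x7 stride=2: (6, 80, 124, 124) -> Output: (6, 80, 62, 62)

Answer: (6, 80, 62, 62)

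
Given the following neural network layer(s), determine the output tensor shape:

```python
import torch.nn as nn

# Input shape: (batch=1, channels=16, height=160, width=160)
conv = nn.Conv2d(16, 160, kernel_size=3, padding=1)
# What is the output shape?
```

Input: (1, 16, 160, 160) -> Output: (1, 160, 160, 160)

Answer: (1, 160, 160, 160)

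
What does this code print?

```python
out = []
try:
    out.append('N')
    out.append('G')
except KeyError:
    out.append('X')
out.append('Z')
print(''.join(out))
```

Execution trace: 'N' (try body) → 'G' (try body, no exception) → 'Z' (after the try/except). Output: NGZ

Answer: NGZ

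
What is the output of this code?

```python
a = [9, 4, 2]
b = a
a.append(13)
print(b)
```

Key concept: basic list aliasing.
Step by step:
`a = [9, 4, 2]` → a = [9, 4, 2]
`b = a` → b = [9, 4, 2] (same object as a)
`a.append(13)` → a = [9, 4, 2, 13] (same object as b); b = [9, 4, 2, 13] (same object as a)
`print(b)` → prints [9, 4, 2, 13]

Answer: [9, 4, 2, 13]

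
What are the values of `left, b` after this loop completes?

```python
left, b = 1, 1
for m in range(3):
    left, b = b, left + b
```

Fibonacci: after 3 iterations
`left, b` takes the values: (1, 1) → (1, 2) → (2, 3) → (3, 5)

Answer: 3, 5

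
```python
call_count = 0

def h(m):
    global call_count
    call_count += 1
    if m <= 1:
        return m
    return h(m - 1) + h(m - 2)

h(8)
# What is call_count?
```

Calls(m) = 1 + Calls(m-1) + Calls(m-2); Calls(0)=Calls(1)=1. For m=8 this gives 67.

Answer: 67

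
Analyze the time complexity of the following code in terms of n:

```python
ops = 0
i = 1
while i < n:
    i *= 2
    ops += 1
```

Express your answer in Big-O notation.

Each loop level contributes: log n. Multiplying the contributions gives O(log n).

Answer: O(log n)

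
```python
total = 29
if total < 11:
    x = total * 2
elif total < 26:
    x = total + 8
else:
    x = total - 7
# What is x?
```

Trace:
`total = 29` → total = 29
`if total < 11: ...` → total < 11 is False, total < 26 is False, take else branch → x = 22
So x = 22

Answer: 22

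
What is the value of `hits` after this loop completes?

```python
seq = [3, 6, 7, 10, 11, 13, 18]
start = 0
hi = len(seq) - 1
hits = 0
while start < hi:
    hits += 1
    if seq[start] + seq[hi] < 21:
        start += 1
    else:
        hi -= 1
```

Steps to find pair summing to 21
`hits` takes the values: 0 → 1 → 2 → 3 → 4 → 5 → 6

Answer: 6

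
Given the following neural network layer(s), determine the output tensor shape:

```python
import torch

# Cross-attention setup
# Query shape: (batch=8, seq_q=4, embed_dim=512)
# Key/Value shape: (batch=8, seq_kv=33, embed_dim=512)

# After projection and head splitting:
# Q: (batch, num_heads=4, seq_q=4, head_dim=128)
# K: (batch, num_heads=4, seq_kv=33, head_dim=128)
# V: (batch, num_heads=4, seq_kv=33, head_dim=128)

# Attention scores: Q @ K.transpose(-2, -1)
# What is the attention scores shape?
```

Input: (8, 4, 512) -> Output: (8, 4, 4, 33)

Answer: (8, 4, 4, 33)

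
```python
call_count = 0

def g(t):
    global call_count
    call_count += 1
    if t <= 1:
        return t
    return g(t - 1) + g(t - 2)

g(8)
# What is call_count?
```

Calls(t) = 1 + Calls(t-1) + Calls(t-2); Calls(0)=Calls(1)=1. For t=8 this gives 67.

Answer: 67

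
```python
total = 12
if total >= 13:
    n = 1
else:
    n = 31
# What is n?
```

Trace:
`total = 12` → total = 12
`if total >= 13: ...` → total >= 13 is False, take else branch → n = 31
So n = 31

Answer: 31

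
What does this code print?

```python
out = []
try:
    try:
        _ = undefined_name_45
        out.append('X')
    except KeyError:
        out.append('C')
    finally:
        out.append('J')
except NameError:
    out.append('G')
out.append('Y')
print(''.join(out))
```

Execution trace: 'J' (finally) → 'G' (outer except NameError) → 'Y' (after the try/except). Output: JGY

Answer: JGY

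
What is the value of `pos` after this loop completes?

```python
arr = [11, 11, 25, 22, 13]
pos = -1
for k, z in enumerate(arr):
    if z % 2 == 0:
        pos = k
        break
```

First even number index in [11, 11, 25, 22, 13]
`pos` takes the values: -1 → 3

Answer: 3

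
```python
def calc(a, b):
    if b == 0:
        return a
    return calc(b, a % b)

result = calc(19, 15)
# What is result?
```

calc(19, 15) -> calc(15, 4) -> calc(4, 3) -> calc(3, 1) -> calc(1, 0) -> 1

Answer: 1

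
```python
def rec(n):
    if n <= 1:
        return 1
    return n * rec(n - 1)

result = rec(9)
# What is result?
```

rec(9) = 9 * 8 * 7 * 6 * 5 * 4 * 3 * 2 * 1 = 362880

Answer: 362880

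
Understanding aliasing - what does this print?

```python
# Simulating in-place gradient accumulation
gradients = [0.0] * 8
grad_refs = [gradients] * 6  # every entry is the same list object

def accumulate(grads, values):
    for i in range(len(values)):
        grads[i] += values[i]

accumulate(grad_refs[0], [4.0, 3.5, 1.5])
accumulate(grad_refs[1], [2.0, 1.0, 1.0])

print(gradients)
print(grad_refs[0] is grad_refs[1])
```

Key concept: gradient accumulation aliasing.
Step by step:
`gradients = [0.0] * 8` → gradients = [0.0, 0.0, 0.0, 0.0, 0.0, 0.0, 0.0, 0.0]
`grad_refs = [gradients] * 6` → grad_refs = [[0.0, 0.0, 0.0, 0.0, 0.0, 0.0, 0.0, 0.0], [0.0, 0.0, 0.0, 0.0, 0.0, 0.0, 0.0, 0.0], [0.0, 0.0, 0.0, 0.0, 0.0, 0.0, 0.0, 0.0], [0.0, 0.0, 0.0, 0.0, 0.0, 0.0, 0.0, 0.0], [0.0, 0.0, 0.0, 0.0, 0.0, 0.0, 0.0, 0.0], [0.0, 0.0, 0.0, 0.0, 0.0, 0.0, 0.0, 0.0]]
`accumulate(grad_refs[0], [4.0, 3.5, 1.5])` → gradients = [4.0, 3.5, 1.5, 0.0, 0.0, 0.0, 0.0, 0.0]; grad_refs = [[4.0, 3.5, 1.5, 0.0, 0.0, 0.0, 0.0, 0.0], [4.0, 3.5, 1.5, 0.0, 0.0, 0.0, 0.0, 0.0], [4.0, 3.5, 1.5, 0.0, 0.0, 0.0, 0.0, 0.0], [4.0, 3.5, 1.5, 0.0, 0.0, 0.0, 0.0, 0.0], [4.0, 3.5, 1.5, 0.0, 0.0, 0.0, 0.0, 0.0], [4.0, 3.5, 1.5, 0.0, 0.0, 0.0, 0.0, 0.0]]
`accumulate(grad_refs[1], [2.0, 1.0, 1.0])` → gradients = [6.0, 4.5, 2.5, 0.0, 0.0, 0.0, 0.0, 0.0]; grad_refs = [[6.0, 4.5, 2.5, 0.0, 0.0, 0.0, 0.0, 0.0], [6.0, 4.5, 2.5, 0.0, 0.0, 0.0, 0.0, 0.0], [6.0, 4.5, 2.5, 0.0, 0.0, 0.0, 0.0, 0.0], [6.0, 4.5, 2.5, 0.0, 0.0, 0.0, 0.0, 0.0], [6.0, 4.5, 2.5, 0.0, 0.0, 0.0, 0.0, 0.0], [6.0, 4.5, 2.5, 0.0, 0.0, 0.0, 0.0, 0.0]]
`print(gradients)` → prints [6.0, 4.5, 2.5, 0.0, 0.0, 0.0, 0.0, 0.0]
`print(grad_refs[0] is grad_refs[1])` → prints True

Answer:
[6.0, 4.5, 2.5, 0.0, 0.0, 0.0, 0.0, 0.0]
True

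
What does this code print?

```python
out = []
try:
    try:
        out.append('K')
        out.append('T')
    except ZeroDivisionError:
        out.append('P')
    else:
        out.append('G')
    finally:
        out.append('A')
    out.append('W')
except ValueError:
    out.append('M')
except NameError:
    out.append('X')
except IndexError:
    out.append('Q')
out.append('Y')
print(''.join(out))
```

Execution trace: 'K' (inner try body) → 'T' (inner try body, no exception) → 'G' (inner else) → 'A' (inner finally) → 'W' (try body, no exception) → 'Y' (after the try/except). Output: KTGAWY

Answer: KTGAWY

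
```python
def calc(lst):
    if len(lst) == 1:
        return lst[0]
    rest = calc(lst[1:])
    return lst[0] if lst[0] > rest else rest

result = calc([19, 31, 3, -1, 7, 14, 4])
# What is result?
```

Recursive max over [19, 31, 3, -1, 7, 14, 4] = 31

Answer: 31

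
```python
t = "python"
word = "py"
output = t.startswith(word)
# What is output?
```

Trace:
`t = "python"` → t = 'python'
`word = "py"` → word = 'py'
`output = t.startswith(word)` → output = True
So output = True

Answer: True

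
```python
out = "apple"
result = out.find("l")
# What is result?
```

Trace:
`out = "apple"` → out = 'apple'
`result = out.find("l")` → result = 3
So result = 3

Answer: 3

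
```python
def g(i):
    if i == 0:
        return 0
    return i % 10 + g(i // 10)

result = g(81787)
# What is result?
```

Sum of digits of 81787: 7 + 8 + 7 + 1 + 8 = 31

Answer: 31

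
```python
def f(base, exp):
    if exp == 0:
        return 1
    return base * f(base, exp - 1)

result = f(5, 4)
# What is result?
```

f(5, 4) = 5 * 5 * 5 * 5 = 625

Answer: 625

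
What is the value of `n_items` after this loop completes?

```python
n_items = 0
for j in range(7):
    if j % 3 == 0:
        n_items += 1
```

Count numbers divisible by 3 in range(7)
`n_items` takes the values: 0 → 1 → 2 → 3

Answer: 3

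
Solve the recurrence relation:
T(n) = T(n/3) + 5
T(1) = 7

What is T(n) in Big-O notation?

Each step divides n by 3 and adds 5. After log_3(n) steps we reach T(1)=7. So T(n) = 5·log_3(n) + 7 = O(log n).

Answer: O(log n)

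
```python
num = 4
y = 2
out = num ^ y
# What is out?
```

Trace:
`num = 4` → num = 4
`y = 2` → y = 2
`out = num ^ y` → out = 6
So out = 6

Answer: 6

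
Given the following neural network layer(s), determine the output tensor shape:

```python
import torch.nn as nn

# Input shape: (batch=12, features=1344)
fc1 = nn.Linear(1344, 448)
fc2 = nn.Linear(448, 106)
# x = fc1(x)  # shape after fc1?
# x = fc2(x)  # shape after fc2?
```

Input: (12, 1344) -> after fc1: (12, 448) -> Output: (12, 106)

Answer: (12, 106)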